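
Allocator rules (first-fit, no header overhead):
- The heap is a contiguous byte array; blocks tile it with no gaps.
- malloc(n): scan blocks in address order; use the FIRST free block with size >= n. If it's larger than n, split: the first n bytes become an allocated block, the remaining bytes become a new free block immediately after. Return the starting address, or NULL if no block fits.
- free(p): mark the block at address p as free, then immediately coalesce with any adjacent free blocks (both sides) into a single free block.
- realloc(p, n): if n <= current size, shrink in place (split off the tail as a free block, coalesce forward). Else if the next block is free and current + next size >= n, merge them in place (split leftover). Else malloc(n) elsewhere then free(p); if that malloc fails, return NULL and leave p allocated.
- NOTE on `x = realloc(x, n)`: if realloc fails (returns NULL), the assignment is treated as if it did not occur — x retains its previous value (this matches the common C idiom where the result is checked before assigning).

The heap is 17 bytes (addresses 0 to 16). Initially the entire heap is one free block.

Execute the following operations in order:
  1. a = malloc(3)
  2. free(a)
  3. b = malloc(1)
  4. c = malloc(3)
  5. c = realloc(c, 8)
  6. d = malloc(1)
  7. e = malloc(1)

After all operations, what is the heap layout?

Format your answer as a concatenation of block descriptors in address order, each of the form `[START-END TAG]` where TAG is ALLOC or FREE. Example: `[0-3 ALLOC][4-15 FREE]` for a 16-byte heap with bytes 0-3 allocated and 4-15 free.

Answer: [0-0 ALLOC][1-8 ALLOC][9-9 ALLOC][10-10 ALLOC][11-16 FREE]

Derivation:
Op 1: a = malloc(3) -> a = 0; heap: [0-2 ALLOC][3-16 FREE]
Op 2: free(a) -> (freed a); heap: [0-16 FREE]
Op 3: b = malloc(1) -> b = 0; heap: [0-0 ALLOC][1-16 FREE]
Op 4: c = malloc(3) -> c = 1; heap: [0-0 ALLOC][1-3 ALLOC][4-16 FREE]
Op 5: c = realloc(c, 8) -> c = 1; heap: [0-0 ALLOC][1-8 ALLOC][9-16 FREE]
Op 6: d = malloc(1) -> d = 9; heap: [0-0 ALLOC][1-8 ALLOC][9-9 ALLOC][10-16 FREE]
Op 7: e = malloc(1) -> e = 10; heap: [0-0 ALLOC][1-8 ALLOC][9-9 ALLOC][10-10 ALLOC][11-16 FREE]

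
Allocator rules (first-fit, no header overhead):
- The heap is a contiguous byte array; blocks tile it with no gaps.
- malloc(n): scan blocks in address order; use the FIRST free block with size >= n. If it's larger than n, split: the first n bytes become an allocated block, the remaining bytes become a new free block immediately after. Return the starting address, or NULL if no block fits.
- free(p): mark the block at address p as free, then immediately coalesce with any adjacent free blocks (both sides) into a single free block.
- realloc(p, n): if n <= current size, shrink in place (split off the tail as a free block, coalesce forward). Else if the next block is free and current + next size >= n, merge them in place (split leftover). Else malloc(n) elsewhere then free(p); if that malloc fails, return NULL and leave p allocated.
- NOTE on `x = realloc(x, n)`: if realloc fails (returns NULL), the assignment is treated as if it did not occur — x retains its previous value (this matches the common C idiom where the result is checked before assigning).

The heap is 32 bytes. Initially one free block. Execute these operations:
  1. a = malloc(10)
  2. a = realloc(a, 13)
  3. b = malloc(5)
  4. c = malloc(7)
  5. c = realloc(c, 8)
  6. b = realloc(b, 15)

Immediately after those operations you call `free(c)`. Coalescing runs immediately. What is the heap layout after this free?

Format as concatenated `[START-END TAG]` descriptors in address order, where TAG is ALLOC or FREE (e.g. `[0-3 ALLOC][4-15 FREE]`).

Answer: [0-12 ALLOC][13-17 ALLOC][18-31 FREE]

Derivation:
Op 1: a = malloc(10) -> a = 0; heap: [0-9 ALLOC][10-31 FREE]
Op 2: a = realloc(a, 13) -> a = 0; heap: [0-12 ALLOC][13-31 FREE]
Op 3: b = malloc(5) -> b = 13; heap: [0-12 ALLOC][13-17 ALLOC][18-31 FREE]
Op 4: c = malloc(7) -> c = 18; heap: [0-12 ALLOC][13-17 ALLOC][18-24 ALLOC][25-31 FREE]
Op 5: c = realloc(c, 8) -> c = 18; heap: [0-12 ALLOC][13-17 ALLOC][18-25 ALLOC][26-31 FREE]
Op 6: b = realloc(b, 15) -> NULL (b unchanged); heap: [0-12 ALLOC][13-17 ALLOC][18-25 ALLOC][26-31 FREE]
free(c): c = 18 -> block [18-25 ALLOC]; mark free, coalesce with adjacent free neighbors -> [0-12 ALLOC][13-17 ALLOC][18-31 FREE]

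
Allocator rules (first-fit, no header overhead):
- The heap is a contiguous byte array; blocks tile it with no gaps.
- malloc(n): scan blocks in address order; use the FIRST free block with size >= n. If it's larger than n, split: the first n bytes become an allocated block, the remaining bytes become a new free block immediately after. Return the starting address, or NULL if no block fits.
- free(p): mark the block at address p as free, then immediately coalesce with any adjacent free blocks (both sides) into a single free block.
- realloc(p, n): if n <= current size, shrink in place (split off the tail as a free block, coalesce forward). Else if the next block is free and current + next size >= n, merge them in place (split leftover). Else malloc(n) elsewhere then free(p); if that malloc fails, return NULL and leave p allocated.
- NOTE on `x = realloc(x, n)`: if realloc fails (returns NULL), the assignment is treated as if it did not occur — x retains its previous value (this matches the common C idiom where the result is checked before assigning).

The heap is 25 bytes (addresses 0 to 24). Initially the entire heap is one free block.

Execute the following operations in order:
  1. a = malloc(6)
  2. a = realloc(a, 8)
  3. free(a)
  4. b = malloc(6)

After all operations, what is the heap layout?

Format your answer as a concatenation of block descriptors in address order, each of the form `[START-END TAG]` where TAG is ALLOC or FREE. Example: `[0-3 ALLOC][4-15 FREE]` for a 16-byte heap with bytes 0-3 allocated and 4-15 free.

Op 1: a = malloc(6) -> a = 0; heap: [0-5 ALLOC][6-24 FREE]
Op 2: a = realloc(a, 8) -> a = 0; heap: [0-7 ALLOC][8-24 FREE]
Op 3: free(a) -> (freed a); heap: [0-24 FREE]
Op 4: b = malloc(6) -> b = 0; heap: [0-5 ALLOC][6-24 FREE]

Answer: [0-5 ALLOC][6-24 FREE]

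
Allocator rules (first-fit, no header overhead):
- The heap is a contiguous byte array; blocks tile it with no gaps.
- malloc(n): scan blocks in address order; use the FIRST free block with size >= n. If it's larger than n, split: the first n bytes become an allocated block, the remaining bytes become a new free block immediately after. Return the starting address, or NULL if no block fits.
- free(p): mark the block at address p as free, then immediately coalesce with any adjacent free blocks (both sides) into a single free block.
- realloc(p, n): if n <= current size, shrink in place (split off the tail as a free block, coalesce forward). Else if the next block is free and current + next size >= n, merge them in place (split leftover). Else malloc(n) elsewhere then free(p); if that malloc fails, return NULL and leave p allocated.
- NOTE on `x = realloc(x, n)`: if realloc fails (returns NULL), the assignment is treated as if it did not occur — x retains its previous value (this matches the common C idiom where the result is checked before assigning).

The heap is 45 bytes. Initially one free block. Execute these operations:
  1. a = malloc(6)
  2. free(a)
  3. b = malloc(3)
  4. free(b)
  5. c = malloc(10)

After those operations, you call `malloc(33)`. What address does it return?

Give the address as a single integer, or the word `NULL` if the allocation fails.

Op 1: a = malloc(6) -> a = 0; heap: [0-5 ALLOC][6-44 FREE]
Op 2: free(a) -> (freed a); heap: [0-44 FREE]
Op 3: b = malloc(3) -> b = 0; heap: [0-2 ALLOC][3-44 FREE]
Op 4: free(b) -> (freed b); heap: [0-44 FREE]
Op 5: c = malloc(10) -> c = 0; heap: [0-9 ALLOC][10-44 FREE]
malloc(33): first-fit scan over [0-9 ALLOC][10-44 FREE] -> 10

Answer: 10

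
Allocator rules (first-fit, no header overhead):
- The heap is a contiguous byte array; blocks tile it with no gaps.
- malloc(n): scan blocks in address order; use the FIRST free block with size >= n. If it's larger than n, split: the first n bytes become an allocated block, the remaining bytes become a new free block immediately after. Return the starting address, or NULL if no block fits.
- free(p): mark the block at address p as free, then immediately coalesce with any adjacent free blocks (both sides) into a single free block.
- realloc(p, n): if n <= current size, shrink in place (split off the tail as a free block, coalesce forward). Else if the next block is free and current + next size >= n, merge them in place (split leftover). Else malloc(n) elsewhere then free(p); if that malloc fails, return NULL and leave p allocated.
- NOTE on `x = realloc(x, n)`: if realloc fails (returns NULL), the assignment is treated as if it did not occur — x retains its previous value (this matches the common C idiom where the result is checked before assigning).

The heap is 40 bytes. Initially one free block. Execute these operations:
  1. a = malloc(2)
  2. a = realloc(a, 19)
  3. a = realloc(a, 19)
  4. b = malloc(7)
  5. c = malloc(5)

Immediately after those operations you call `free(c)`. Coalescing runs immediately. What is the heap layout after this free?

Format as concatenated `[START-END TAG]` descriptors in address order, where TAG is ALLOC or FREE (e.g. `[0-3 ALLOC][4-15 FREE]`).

Op 1: a = malloc(2) -> a = 0; heap: [0-1 ALLOC][2-39 FREE]
Op 2: a = realloc(a, 19) -> a = 0; heap: [0-18 ALLOC][19-39 FREE]
Op 3: a = realloc(a, 19) -> a = 0; heap: [0-18 ALLOC][19-39 FREE]
Op 4: b = malloc(7) -> b = 19; heap: [0-18 ALLOC][19-25 ALLOC][26-39 FREE]
Op 5: c = malloc(5) -> c = 26; heap: [0-18 ALLOC][19-25 ALLOC][26-30 ALLOC][31-39 FREE]
free(c): c = 26 -> block [26-30 ALLOC]; mark free, coalesce with adjacent free neighbors -> [0-18 ALLOC][19-25 ALLOC][26-39 FREE]

Answer: [0-18 ALLOC][19-25 ALLOC][26-39 FREE]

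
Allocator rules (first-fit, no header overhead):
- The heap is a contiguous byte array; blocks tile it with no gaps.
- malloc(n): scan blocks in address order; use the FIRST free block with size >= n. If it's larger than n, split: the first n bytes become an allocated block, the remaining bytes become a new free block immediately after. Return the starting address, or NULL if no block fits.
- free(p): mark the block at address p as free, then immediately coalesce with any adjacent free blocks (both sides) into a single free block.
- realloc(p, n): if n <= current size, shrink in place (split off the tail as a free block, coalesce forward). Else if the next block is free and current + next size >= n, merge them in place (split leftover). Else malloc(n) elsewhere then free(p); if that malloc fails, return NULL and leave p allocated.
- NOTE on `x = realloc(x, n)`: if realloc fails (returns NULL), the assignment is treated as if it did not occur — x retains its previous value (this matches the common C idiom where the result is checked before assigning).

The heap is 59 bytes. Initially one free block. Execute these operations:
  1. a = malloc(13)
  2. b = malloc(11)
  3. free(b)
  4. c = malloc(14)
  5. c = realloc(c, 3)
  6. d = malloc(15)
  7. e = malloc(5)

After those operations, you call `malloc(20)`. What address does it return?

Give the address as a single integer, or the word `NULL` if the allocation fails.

Op 1: a = malloc(13) -> a = 0; heap: [0-12 ALLOC][13-58 FREE]
Op 2: b = malloc(11) -> b = 13; heap: [0-12 ALLOC][13-23 ALLOC][24-58 FREE]
Op 3: free(b) -> (freed b); heap: [0-12 ALLOC][13-58 FREE]
Op 4: c = malloc(14) -> c = 13; heap: [0-12 ALLOC][13-26 ALLOC][27-58 FREE]
Op 5: c = realloc(c, 3) -> c = 13; heap: [0-12 ALLOC][13-15 ALLOC][16-58 FREE]
Op 6: d = malloc(15) -> d = 16; heap: [0-12 ALLOC][13-15 ALLOC][16-30 ALLOC][31-58 FREE]
Op 7: e = malloc(5) -> e = 31; heap: [0-12 ALLOC][13-15 ALLOC][16-30 ALLOC][31-35 ALLOC][36-58 FREE]
malloc(20): first-fit scan over [0-12 ALLOC][13-15 ALLOC][16-30 ALLOC][31-35 ALLOC][36-58 FREE] -> 36

Answer: 36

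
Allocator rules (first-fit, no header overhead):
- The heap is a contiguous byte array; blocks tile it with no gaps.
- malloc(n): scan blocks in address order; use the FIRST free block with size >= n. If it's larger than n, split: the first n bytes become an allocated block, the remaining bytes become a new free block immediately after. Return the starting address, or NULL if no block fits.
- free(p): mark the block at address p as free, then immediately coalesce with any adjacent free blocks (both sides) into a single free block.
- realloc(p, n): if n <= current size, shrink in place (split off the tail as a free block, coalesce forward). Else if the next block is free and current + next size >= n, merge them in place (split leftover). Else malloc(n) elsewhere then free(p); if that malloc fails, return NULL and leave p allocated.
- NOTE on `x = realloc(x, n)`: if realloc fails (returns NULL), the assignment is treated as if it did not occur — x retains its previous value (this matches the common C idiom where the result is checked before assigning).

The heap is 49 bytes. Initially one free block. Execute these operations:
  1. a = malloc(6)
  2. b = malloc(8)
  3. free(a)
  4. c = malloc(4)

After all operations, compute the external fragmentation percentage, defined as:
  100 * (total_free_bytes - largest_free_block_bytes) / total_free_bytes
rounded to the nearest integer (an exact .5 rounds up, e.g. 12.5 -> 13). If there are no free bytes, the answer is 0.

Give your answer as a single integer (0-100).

Answer: 5

Derivation:
Op 1: a = malloc(6) -> a = 0; heap: [0-5 ALLOC][6-48 FREE]
Op 2: b = malloc(8) -> b = 6; heap: [0-5 ALLOC][6-13 ALLOC][14-48 FREE]
Op 3: free(a) -> (freed a); heap: [0-5 FREE][6-13 ALLOC][14-48 FREE]
Op 4: c = malloc(4) -> c = 0; heap: [0-3 ALLOC][4-5 FREE][6-13 ALLOC][14-48 FREE]
Free blocks: [2 35] total_free=37 largest=35 -> 100*(37-35)/37 = 200/37 ≈ 5.405 -> rounds to 5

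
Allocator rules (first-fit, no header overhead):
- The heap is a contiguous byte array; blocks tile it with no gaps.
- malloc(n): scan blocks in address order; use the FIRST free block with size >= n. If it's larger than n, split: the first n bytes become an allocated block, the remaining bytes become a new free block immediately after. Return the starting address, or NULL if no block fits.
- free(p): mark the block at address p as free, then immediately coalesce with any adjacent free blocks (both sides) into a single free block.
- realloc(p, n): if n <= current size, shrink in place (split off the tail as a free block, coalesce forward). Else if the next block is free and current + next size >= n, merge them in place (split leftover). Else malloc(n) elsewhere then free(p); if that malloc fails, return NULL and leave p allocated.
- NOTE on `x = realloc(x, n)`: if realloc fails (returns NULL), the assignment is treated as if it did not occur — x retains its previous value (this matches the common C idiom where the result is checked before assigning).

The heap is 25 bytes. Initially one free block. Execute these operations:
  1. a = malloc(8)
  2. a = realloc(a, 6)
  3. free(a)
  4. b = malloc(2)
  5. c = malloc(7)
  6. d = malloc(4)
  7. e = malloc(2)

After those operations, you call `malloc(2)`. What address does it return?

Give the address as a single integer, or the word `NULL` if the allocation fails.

Answer: 15

Derivation:
Op 1: a = malloc(8) -> a = 0; heap: [0-7 ALLOC][8-24 FREE]
Op 2: a = realloc(a, 6) -> a = 0; heap: [0-5 ALLOC][6-24 FREE]
Op 3: free(a) -> (freed a); heap: [0-24 FREE]
Op 4: b = malloc(2) -> b = 0; heap: [0-1 ALLOC][2-24 FREE]
Op 5: c = malloc(7) -> c = 2; heap: [0-1 ALLOC][2-8 ALLOC][9-24 FREE]
Op 6: d = malloc(4) -> d = 9; heap: [0-1 ALLOC][2-8 ALLOC][9-12 ALLOC][13-24 FREE]
Op 7: e = malloc(2) -> e = 13; heap: [0-1 ALLOC][2-8 ALLOC][9-12 ALLOC][13-14 ALLOC][15-24 FREE]
malloc(2): first-fit scan over [0-1 ALLOC][2-8 ALLOC][9-12 ALLOC][13-14 ALLOC][15-24 FREE] -> 15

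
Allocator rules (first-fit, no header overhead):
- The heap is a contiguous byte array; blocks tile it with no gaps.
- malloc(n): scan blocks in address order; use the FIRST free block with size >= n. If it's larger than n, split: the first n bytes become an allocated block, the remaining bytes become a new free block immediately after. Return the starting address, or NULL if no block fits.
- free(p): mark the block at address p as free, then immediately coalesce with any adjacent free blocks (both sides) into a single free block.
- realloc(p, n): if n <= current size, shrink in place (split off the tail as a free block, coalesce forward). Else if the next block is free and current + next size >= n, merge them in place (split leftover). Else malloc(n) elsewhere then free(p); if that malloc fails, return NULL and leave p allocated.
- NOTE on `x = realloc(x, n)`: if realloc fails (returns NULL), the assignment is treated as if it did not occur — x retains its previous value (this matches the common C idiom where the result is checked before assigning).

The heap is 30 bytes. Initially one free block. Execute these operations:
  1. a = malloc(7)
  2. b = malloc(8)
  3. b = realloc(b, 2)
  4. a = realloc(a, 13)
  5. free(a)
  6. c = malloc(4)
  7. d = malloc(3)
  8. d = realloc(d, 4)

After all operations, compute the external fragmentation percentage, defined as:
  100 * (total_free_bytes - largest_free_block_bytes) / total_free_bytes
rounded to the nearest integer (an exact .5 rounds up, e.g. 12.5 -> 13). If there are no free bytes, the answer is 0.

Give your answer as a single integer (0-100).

Answer: 15

Derivation:
Op 1: a = malloc(7) -> a = 0; heap: [0-6 ALLOC][7-29 FREE]
Op 2: b = malloc(8) -> b = 7; heap: [0-6 ALLOC][7-14 ALLOC][15-29 FREE]
Op 3: b = realloc(b, 2) -> b = 7; heap: [0-6 ALLOC][7-8 ALLOC][9-29 FREE]
Op 4: a = realloc(a, 13) -> a = 9; heap: [0-6 FREE][7-8 ALLOC][9-21 ALLOC][22-29 FREE]
Op 5: free(a) -> (freed a); heap: [0-6 FREE][7-8 ALLOC][9-29 FREE]
Op 6: c = malloc(4) -> c = 0; heap: [0-3 ALLOC][4-6 FREE][7-8 ALLOC][9-29 FREE]
Op 7: d = malloc(3) -> d = 4; heap: [0-3 ALLOC][4-6 ALLOC][7-8 ALLOC][9-29 FREE]
Op 8: d = realloc(d, 4) -> d = 9; heap: [0-3 ALLOC][4-6 FREE][7-8 ALLOC][9-12 ALLOC][13-29 FREE]
Free blocks: [3 17] total_free=20 largest=17 -> 100*(20-17)/20 = 300/20 = 15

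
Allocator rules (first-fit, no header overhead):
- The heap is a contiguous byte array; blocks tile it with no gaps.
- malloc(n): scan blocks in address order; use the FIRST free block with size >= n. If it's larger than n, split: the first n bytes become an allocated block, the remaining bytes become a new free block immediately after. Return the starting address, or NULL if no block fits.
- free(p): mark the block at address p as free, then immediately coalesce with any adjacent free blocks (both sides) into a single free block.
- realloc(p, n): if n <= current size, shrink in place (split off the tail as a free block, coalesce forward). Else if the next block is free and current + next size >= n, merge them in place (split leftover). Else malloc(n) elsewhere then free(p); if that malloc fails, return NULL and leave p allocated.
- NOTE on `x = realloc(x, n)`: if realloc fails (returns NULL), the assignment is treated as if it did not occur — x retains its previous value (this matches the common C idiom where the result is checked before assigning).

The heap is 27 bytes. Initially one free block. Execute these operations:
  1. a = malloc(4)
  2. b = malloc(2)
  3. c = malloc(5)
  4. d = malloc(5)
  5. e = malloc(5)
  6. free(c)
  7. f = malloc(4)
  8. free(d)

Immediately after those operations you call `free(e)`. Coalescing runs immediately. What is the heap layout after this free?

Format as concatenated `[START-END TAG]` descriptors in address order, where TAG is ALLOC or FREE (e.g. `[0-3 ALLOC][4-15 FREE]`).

Op 1: a = malloc(4) -> a = 0; heap: [0-3 ALLOC][4-26 FREE]
Op 2: b = malloc(2) -> b = 4; heap: [0-3 ALLOC][4-5 ALLOC][6-26 FREE]
Op 3: c = malloc(5) -> c = 6; heap: [0-3 ALLOC][4-5 ALLOC][6-10 ALLOC][11-26 FREE]
Op 4: d = malloc(5) -> d = 11; heap: [0-3 ALLOC][4-5 ALLOC][6-10 ALLOC][11-15 ALLOC][16-26 FREE]
Op 5: e = malloc(5) -> e = 16; heap: [0-3 ALLOC][4-5 ALLOC][6-10 ALLOC][11-15 ALLOC][16-20 ALLOC][21-26 FREE]
Op 6: free(c) -> (freed c); heap: [0-3 ALLOC][4-5 ALLOC][6-10 FREE][11-15 ALLOC][16-20 ALLOC][21-26 FREE]
Op 7: f = malloc(4) -> f = 6; heap: [0-3 ALLOC][4-5 ALLOC][6-9 ALLOC][10-10 FREE][11-15 ALLOC][16-20 ALLOC][21-26 FREE]
Op 8: free(d) -> (freed d); heap: [0-3 ALLOC][4-5 ALLOC][6-9 ALLOC][10-15 FREE][16-20 ALLOC][21-26 FREE]
free(e): e = 16 -> block [16-20 ALLOC]; mark free, coalesce with adjacent free neighbors -> [0-3 ALLOC][4-5 ALLOC][6-9 ALLOC][10-26 FREE]

Answer: [0-3 ALLOC][4-5 ALLOC][6-9 ALLOC][10-26 FREE]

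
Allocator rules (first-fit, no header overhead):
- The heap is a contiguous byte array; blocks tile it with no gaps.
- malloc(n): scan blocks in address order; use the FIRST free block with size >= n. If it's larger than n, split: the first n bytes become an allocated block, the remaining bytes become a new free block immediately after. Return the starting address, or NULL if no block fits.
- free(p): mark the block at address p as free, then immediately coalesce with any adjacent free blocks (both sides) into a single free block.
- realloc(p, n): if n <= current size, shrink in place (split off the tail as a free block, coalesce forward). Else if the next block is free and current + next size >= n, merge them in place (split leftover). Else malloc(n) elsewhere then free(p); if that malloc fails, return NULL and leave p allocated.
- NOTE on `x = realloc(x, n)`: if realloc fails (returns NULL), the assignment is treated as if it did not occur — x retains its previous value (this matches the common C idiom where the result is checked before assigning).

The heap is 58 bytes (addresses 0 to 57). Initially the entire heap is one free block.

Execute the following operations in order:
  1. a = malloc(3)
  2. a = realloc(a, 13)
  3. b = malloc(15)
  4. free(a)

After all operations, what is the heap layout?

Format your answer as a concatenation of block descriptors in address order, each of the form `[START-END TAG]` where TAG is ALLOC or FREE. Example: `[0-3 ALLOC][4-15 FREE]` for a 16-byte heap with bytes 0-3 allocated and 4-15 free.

Op 1: a = malloc(3) -> a = 0; heap: [0-2 ALLOC][3-57 FREE]
Op 2: a = realloc(a, 13) -> a = 0; heap: [0-12 ALLOC][13-57 FREE]
Op 3: b = malloc(15) -> b = 13; heap: [0-12 ALLOC][13-27 ALLOC][28-57 FREE]
Op 4: free(a) -> (freed a); heap: [0-12 FREE][13-27 ALLOC][28-57 FREE]

Answer: [0-12 FREE][13-27 ALLOC][28-57 FREE]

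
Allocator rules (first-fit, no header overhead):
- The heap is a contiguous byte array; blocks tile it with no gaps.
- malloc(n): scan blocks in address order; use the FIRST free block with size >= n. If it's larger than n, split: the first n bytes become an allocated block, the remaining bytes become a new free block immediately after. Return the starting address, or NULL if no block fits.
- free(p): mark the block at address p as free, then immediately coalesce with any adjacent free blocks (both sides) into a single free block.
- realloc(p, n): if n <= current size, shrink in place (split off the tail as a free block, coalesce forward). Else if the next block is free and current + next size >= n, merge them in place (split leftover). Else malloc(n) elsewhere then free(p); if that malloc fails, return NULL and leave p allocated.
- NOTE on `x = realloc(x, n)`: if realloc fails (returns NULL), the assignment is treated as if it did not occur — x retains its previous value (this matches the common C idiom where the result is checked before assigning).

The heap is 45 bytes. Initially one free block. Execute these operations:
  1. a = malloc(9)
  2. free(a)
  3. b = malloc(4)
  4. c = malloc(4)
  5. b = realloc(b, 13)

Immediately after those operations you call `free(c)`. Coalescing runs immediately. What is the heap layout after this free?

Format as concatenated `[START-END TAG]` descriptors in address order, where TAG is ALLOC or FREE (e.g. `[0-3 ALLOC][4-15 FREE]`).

Op 1: a = malloc(9) -> a = 0; heap: [0-8 ALLOC][9-44 FREE]
Op 2: free(a) -> (freed a); heap: [0-44 FREE]
Op 3: b = malloc(4) -> b = 0; heap: [0-3 ALLOC][4-44 FREE]
Op 4: c = malloc(4) -> c = 4; heap: [0-3 ALLOC][4-7 ALLOC][8-44 FREE]
Op 5: b = realloc(b, 13) -> b = 8; heap: [0-3 FREE][4-7 ALLOC][8-20 ALLOC][21-44 FREE]
free(c): c = 4 -> block [4-7 ALLOC]; mark free, coalesce with adjacent free neighbors -> [0-7 FREE][8-20 ALLOC][21-44 FREE]

Answer: [0-7 FREE][8-20 ALLOC][21-44 FREE]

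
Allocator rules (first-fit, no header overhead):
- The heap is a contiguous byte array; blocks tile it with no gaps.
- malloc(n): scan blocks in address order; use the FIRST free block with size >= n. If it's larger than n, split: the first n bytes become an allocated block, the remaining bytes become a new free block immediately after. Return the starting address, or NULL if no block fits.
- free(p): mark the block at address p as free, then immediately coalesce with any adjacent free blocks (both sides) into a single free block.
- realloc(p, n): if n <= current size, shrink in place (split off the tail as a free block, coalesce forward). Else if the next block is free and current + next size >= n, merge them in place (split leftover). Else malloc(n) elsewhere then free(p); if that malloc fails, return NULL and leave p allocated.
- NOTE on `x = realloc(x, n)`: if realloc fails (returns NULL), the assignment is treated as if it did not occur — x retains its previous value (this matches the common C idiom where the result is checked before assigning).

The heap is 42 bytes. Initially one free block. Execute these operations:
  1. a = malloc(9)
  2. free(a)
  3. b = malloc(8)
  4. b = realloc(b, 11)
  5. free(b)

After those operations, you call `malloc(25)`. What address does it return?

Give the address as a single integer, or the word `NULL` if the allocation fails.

Answer: 0

Derivation:
Op 1: a = malloc(9) -> a = 0; heap: [0-8 ALLOC][9-41 FREE]
Op 2: free(a) -> (freed a); heap: [0-41 FREE]
Op 3: b = malloc(8) -> b = 0; heap: [0-7 ALLOC][8-41 FREE]
Op 4: b = realloc(b, 11) -> b = 0; heap: [0-10 ALLOC][11-41 FREE]
Op 5: free(b) -> (freed b); heap: [0-41 FREE]
malloc(25): first-fit scan over [0-41 FREE] -> 0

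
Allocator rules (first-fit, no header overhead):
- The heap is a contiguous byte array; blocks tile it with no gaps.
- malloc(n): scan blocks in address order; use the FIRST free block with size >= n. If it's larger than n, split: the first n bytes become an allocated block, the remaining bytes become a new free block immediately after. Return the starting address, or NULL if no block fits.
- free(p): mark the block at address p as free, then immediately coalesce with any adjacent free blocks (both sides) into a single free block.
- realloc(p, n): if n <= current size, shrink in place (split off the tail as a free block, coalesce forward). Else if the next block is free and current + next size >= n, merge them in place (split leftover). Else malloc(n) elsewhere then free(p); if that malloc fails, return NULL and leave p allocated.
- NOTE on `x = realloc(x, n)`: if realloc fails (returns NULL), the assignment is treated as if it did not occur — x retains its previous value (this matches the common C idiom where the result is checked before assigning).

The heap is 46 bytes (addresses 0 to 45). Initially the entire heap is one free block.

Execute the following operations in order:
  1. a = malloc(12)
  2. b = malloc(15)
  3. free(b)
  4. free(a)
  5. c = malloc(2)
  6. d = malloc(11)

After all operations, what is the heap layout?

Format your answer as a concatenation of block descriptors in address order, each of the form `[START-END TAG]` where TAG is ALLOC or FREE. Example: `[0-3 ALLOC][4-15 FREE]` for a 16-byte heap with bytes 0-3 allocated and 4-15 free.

Answer: [0-1 ALLOC][2-12 ALLOC][13-45 FREE]

Derivation:
Op 1: a = malloc(12) -> a = 0; heap: [0-11 ALLOC][12-45 FREE]
Op 2: b = malloc(15) -> b = 12; heap: [0-11 ALLOC][12-26 ALLOC][27-45 FREE]
Op 3: free(b) -> (freed b); heap: [0-11 ALLOC][12-45 FREE]
Op 4: free(a) -> (freed a); heap: [0-45 FREE]
Op 5: c = malloc(2) -> c = 0; heap: [0-1 ALLOC][2-45 FREE]
Op 6: d = malloc(11) -> d = 2; heap: [0-1 ALLOC][2-12 ALLOC][13-45 FREE]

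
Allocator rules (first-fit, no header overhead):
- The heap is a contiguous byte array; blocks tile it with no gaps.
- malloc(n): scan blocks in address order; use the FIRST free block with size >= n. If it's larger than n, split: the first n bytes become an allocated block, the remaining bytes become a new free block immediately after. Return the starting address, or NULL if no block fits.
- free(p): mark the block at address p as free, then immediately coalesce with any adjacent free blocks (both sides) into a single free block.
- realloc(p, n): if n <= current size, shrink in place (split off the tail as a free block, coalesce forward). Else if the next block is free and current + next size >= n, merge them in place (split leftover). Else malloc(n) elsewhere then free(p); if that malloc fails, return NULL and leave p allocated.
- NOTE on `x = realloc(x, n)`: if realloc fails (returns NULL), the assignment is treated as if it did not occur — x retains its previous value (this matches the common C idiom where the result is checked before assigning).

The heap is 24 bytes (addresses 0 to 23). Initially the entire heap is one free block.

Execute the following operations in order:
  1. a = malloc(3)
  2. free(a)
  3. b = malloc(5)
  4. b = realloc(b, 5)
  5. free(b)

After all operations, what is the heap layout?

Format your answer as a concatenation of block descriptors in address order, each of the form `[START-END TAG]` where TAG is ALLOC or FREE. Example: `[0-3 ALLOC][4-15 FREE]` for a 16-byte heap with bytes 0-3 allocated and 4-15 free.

Op 1: a = malloc(3) -> a = 0; heap: [0-2 ALLOC][3-23 FREE]
Op 2: free(a) -> (freed a); heap: [0-23 FREE]
Op 3: b = malloc(5) -> b = 0; heap: [0-4 ALLOC][5-23 FREE]
Op 4: b = realloc(b, 5) -> b = 0; heap: [0-4 ALLOC][5-23 FREE]
Op 5: free(b) -> (freed b); heap: [0-23 FREE]

Answer: [0-23 FREE]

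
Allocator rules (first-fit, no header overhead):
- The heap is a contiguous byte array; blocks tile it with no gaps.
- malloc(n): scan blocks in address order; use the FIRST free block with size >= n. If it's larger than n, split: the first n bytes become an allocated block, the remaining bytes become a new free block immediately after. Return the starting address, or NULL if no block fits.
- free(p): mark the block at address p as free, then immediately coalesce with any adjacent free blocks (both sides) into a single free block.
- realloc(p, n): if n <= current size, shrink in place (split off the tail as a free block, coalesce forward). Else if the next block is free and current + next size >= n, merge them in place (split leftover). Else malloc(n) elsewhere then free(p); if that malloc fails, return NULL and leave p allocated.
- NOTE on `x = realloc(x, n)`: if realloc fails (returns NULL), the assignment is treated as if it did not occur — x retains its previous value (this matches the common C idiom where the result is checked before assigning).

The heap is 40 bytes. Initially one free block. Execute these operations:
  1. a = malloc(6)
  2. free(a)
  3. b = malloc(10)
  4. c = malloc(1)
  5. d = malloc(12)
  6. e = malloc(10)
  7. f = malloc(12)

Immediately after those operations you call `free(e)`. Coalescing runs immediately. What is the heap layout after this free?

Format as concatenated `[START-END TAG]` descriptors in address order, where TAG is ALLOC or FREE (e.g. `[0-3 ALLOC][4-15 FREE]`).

Op 1: a = malloc(6) -> a = 0; heap: [0-5 ALLOC][6-39 FREE]
Op 2: free(a) -> (freed a); heap: [0-39 FREE]
Op 3: b = malloc(10) -> b = 0; heap: [0-9 ALLOC][10-39 FREE]
Op 4: c = malloc(1) -> c = 10; heap: [0-9 ALLOC][10-10 ALLOC][11-39 FREE]
Op 5: d = malloc(12) -> d = 11; heap: [0-9 ALLOC][10-10 ALLOC][11-22 ALLOC][23-39 FREE]
Op 6: e = malloc(10) -> e = 23; heap: [0-9 ALLOC][10-10 ALLOC][11-22 ALLOC][23-32 ALLOC][33-39 FREE]
Op 7: f = malloc(12) -> f = NULL; heap: [0-9 ALLOC][10-10 ALLOC][11-22 ALLOC][23-32 ALLOC][33-39 FREE]
free(e): e = 23 -> block [23-32 ALLOC]; mark free, coalesce with adjacent free neighbors -> [0-9 ALLOC][10-10 ALLOC][11-22 ALLOC][23-39 FREE]

Answer: [0-9 ALLOC][10-10 ALLOC][11-22 ALLOC][23-39 FREE]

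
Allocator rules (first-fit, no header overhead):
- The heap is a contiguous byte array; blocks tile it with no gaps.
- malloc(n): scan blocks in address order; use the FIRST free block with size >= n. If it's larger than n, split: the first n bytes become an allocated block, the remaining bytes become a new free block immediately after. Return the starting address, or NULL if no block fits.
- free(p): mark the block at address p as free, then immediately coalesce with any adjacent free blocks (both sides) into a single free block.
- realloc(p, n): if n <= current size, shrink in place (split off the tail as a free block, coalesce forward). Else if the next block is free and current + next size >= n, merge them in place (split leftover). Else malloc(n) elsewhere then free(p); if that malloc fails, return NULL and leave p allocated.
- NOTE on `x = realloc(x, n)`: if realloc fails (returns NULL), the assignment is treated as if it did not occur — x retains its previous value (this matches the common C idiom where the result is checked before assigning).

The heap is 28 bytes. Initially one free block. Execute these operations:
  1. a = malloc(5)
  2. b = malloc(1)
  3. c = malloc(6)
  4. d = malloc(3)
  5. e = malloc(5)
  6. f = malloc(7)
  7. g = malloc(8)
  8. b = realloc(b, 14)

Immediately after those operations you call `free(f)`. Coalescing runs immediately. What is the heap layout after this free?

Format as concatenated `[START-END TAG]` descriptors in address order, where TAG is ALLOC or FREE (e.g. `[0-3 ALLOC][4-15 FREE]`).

Answer: [0-4 ALLOC][5-5 ALLOC][6-11 ALLOC][12-14 ALLOC][15-19 ALLOC][20-27 FREE]

Derivation:
Op 1: a = malloc(5) -> a = 0; heap: [0-4 ALLOC][5-27 FREE]
Op 2: b = malloc(1) -> b = 5; heap: [0-4 ALLOC][5-5 ALLOC][6-27 FREE]
Op 3: c = malloc(6) -> c = 6; heap: [0-4 ALLOC][5-5 ALLOC][6-11 ALLOC][12-27 FREE]
Op 4: d = malloc(3) -> d = 12; heap: [0-4 ALLOC][5-5 ALLOC][6-11 ALLOC][12-14 ALLOC][15-27 FREE]
Op 5: e = malloc(5) -> e = 15; heap: [0-4 ALLOC][5-5 ALLOC][6-11 ALLOC][12-14 ALLOC][15-19 ALLOC][20-27 FREE]
Op 6: f = malloc(7) -> f = 20; heap: [0-4 ALLOC][5-5 ALLOC][6-11 ALLOC][12-14 ALLOC][15-19 ALLOC][20-26 ALLOC][27-27 FREE]
Op 7: g = malloc(8) -> g = NULL; heap: [0-4 ALLOC][5-5 ALLOC][6-11 ALLOC][12-14 ALLOC][15-19 ALLOC][20-26 ALLOC][27-27 FREE]
Op 8: b = realloc(b, 14) -> NULL (b unchanged); heap: [0-4 ALLOC][5-5 ALLOC][6-11 ALLOC][12-14 ALLOC][15-19 ALLOC][20-26 ALLOC][27-27 FREE]
free(f): f = 20 -> block [20-26 ALLOC]; mark free, coalesce with adjacent free neighbors -> [0-4 ALLOC][5-5 ALLOC][6-11 ALLOC][12-14 ALLOC][15-19 ALLOC][20-27 FREE]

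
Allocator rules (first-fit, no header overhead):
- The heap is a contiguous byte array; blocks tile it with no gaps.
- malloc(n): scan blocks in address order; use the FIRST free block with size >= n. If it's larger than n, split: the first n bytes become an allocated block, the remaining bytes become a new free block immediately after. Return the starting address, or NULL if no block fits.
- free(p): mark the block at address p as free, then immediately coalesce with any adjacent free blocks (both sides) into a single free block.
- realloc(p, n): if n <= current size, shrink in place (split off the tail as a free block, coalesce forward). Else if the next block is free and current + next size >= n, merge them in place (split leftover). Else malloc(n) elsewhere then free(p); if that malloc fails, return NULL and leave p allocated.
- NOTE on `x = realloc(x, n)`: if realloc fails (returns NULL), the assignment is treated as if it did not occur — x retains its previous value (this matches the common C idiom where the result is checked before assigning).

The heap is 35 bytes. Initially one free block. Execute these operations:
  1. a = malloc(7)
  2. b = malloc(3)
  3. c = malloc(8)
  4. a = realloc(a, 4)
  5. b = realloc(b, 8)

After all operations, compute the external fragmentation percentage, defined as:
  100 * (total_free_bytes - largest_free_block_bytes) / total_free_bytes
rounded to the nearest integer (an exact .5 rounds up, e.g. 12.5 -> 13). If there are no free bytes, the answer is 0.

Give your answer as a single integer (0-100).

Answer: 40

Derivation:
Op 1: a = malloc(7) -> a = 0; heap: [0-6 ALLOC][7-34 FREE]
Op 2: b = malloc(3) -> b = 7; heap: [0-6 ALLOC][7-9 ALLOC][10-34 FREE]
Op 3: c = malloc(8) -> c = 10; heap: [0-6 ALLOC][7-9 ALLOC][10-17 ALLOC][18-34 FREE]
Op 4: a = realloc(a, 4) -> a = 0; heap: [0-3 ALLOC][4-6 FREE][7-9 ALLOC][10-17 ALLOC][18-34 FREE]
Op 5: b = realloc(b, 8) -> b = 18; heap: [0-3 ALLOC][4-9 FREE][10-17 ALLOC][18-25 ALLOC][26-34 FREE]
Free blocks: [6 9] total_free=15 largest=9 -> 100*(15-9)/15 = 600/15 = 40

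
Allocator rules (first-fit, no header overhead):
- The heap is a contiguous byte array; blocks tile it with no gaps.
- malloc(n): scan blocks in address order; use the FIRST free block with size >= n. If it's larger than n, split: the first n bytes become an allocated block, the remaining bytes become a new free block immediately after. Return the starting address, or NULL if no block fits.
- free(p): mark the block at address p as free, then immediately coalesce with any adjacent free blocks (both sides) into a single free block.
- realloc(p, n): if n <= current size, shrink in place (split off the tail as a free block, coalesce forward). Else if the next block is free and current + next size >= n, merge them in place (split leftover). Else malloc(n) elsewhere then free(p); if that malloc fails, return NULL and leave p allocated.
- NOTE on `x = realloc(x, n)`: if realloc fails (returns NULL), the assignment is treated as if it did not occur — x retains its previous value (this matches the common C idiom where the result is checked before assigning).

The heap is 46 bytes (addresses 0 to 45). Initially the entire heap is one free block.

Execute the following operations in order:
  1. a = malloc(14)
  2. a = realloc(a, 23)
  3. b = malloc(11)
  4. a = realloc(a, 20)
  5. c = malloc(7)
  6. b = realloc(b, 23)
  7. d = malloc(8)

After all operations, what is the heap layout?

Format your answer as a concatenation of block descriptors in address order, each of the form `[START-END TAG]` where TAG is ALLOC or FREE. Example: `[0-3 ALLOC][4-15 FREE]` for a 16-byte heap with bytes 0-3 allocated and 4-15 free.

Op 1: a = malloc(14) -> a = 0; heap: [0-13 ALLOC][14-45 FREE]
Op 2: a = realloc(a, 23) -> a = 0; heap: [0-22 ALLOC][23-45 FREE]
Op 3: b = malloc(11) -> b = 23; heap: [0-22 ALLOC][23-33 ALLOC][34-45 FREE]
Op 4: a = realloc(a, 20) -> a = 0; heap: [0-19 ALLOC][20-22 FREE][23-33 ALLOC][34-45 FREE]
Op 5: c = malloc(7) -> c = 34; heap: [0-19 ALLOC][20-22 FREE][23-33 ALLOC][34-40 ALLOC][41-45 FREE]
Op 6: b = realloc(b, 23) -> NULL (b unchanged); heap: [0-19 ALLOC][20-22 FREE][23-33 ALLOC][34-40 ALLOC][41-45 FREE]
Op 7: d = malloc(8) -> d = NULL; heap: [0-19 ALLOC][20-22 FREE][23-33 ALLOC][34-40 ALLOC][41-45 FREE]

Answer: [0-19 ALLOC][20-22 FREE][23-33 ALLOC][34-40 ALLOC][41-45 FREE]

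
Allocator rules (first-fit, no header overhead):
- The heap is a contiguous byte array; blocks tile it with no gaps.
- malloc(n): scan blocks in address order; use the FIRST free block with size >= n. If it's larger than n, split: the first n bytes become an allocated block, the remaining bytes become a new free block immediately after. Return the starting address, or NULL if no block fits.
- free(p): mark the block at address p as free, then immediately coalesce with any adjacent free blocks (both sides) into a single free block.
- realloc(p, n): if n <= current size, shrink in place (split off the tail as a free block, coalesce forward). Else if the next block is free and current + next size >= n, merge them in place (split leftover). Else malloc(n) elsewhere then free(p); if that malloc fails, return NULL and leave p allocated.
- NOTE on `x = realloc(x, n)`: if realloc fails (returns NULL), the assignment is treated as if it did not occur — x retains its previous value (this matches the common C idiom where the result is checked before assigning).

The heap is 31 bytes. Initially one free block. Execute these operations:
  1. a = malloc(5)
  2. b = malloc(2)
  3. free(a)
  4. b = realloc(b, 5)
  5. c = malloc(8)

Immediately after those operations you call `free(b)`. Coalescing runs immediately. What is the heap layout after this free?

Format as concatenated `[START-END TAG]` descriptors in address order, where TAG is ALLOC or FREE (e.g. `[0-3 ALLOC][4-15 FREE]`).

Answer: [0-9 FREE][10-17 ALLOC][18-30 FREE]

Derivation:
Op 1: a = malloc(5) -> a = 0; heap: [0-4 ALLOC][5-30 FREE]
Op 2: b = malloc(2) -> b = 5; heap: [0-4 ALLOC][5-6 ALLOC][7-30 FREE]
Op 3: free(a) -> (freed a); heap: [0-4 FREE][5-6 ALLOC][7-30 FREE]
Op 4: b = realloc(b, 5) -> b = 5; heap: [0-4 FREE][5-9 ALLOC][10-30 FREE]
Op 5: c = malloc(8) -> c = 10; heap: [0-4 FREE][5-9 ALLOC][10-17 ALLOC][18-30 FREE]
free(b): b = 5 -> block [5-9 ALLOC]; mark free, coalesce with adjacent free neighbors -> [0-9 FREE][10-17 ALLOC][18-30 FREE]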